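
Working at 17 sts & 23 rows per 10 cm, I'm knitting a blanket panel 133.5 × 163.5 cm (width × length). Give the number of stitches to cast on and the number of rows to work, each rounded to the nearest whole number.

Stitch gauge = 17/10 = 1.7 sts/cm; 133.5 × 1.7 = 226.95 → 227 sts.
Row gauge = 23/10 = 2.3 rows/cm; 163.5 × 2.3 = 376.05 → 376 rows.

Cast on 227 stitches and work 376 rows.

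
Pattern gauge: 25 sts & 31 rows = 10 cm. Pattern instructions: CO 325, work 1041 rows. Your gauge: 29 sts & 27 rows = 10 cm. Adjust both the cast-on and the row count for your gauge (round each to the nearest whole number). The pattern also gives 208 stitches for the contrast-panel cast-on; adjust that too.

Cast on 377 stitches; work 907 rows; contrast-panel cast-on 241 stitches.

Stitches: 325 × 29/25 = 377.00 → 377.
Rows: 1041 × 27/31 = 906.68 → 907.
contrast-panel cast-on: 208 × 29/25 = 241.28 → 241.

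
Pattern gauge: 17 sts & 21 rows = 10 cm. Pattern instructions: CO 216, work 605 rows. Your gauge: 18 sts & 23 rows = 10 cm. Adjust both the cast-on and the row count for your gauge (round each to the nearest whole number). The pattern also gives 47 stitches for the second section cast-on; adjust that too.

Stitches: 216 × 18/17 = 228.71 → 229.
Rows: 605 × 23/21 = 662.62 → 663.
second section cast-on: 47 × 18/17 = 49.76 → 50.

Cast on 229 stitches; work 663 rows; second section cast-on 50 stitches.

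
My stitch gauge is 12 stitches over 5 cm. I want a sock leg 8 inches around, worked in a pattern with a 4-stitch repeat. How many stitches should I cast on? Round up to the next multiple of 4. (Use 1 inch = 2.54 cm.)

8 in = 8 × 2.54 = 20.32 cm.
12 / 5 = 2.4 sts/cm.
20.32 × 2.4 = 48.77 sts.
→ 52.

Cast on 52 stitches.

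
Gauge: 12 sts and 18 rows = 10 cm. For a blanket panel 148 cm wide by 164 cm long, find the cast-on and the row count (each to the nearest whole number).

Cast on 178 stitches and work 295 rows.

Stitch gauge = 12/10 = 1.2 sts/cm; 148 × 1.2 = 177.60 → 178 sts.
Row gauge = 18/10 = 1.8 rows/cm; 164 × 1.8 = 295.20 → 295 rows.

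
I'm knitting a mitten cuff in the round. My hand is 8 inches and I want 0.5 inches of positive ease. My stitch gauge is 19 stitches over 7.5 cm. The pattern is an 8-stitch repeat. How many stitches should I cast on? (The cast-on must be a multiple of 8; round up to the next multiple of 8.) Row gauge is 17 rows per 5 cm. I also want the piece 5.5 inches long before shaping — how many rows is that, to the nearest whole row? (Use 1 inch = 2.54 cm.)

Finished = 8 + 0.5 = 8.5 inches.
8.5 inches × 2.54 = 21.59 cm.
19/7.5 = 2.533 sts per cm; 21.59 × 2.533 = 54.69 sts.
Next multiple of 8 → 56.
5.5 inches = 13.97 cm; × 3.4 = 47.50 → 47 rows.

Cast on 56 stitches; work 47 rows.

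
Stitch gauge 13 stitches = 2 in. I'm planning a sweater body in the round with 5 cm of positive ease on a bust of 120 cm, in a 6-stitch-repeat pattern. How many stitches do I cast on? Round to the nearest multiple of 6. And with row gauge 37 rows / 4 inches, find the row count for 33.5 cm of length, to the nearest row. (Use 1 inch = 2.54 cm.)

Finished = 120 + 5 = 125 cm.
125 cm × 1/2.54 = 49.21 inches.
13/2 = 6.5 sts per in; 49.21 × 6.5 = 319.88 sts.
Nearest multiple of 6 → 318.
33.5 cm = 13.19 inches; × 9.25 = 122.00 → 122 rows.

Cast on 318 stitches; work 122 rows.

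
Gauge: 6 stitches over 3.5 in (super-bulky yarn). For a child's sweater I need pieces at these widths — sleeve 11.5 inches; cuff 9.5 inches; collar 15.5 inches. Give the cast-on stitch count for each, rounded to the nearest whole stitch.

Rate = 6/3.5 = 1.714 sts per in.
sleeve: 11.5 × 1.714 = 19.71 → 20.
cuff: 9.5 × 1.714 = 16.29 → 16.
collar: 15.5 × 1.714 = 26.57 → 27.

sleeve 20; cuff 16; collar 27.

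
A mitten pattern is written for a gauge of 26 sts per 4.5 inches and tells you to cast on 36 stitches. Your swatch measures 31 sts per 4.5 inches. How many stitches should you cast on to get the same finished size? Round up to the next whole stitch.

Scale factor = 31 / 26 = 1.192.
36 × 31 / 26 = 42.92 sts.
→ 43 sts.

CO 43 sts.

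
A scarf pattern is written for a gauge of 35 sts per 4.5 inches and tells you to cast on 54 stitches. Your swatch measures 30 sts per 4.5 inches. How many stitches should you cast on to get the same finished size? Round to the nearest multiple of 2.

Scale factor = 30 / 35 = 0.857.
54 × 30 / 35 = 46.29 sts.
→ 46 sts.

46 stitches.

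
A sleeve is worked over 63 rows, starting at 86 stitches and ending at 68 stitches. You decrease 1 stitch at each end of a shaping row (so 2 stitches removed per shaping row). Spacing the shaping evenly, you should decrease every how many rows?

Decrease every 7th row.

Stitches to remove: |68 − 86| = 18.
Shaping rows needed: 18 / 2 = 9.
63 rows / 9 = every 7 rows.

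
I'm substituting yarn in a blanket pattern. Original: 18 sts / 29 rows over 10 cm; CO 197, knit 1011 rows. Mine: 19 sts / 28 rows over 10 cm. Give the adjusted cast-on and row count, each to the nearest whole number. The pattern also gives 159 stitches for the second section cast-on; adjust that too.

Cast on 208 stitches; work 976 rows; second section cast-on 168 stitches.

Stitches: 197 × 19/18 = 207.94 → 208.
Rows: 1011 × 28/29 = 976.14 → 976.
second section cast-on: 159 × 19/18 = 167.83 → 168.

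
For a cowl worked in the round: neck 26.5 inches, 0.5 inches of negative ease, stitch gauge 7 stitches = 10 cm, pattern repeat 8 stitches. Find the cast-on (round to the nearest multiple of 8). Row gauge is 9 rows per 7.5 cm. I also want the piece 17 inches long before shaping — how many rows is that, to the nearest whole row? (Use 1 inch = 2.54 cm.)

Cast on 48 stitches; work 52 rows.

Finished = 26.5 − 0.5 = 26 inches.
26 inches × 2.54 = 66.04 cm.
7/10 = 0.7 sts per cm; 66.04 × 0.7 = 46.23 sts.
Nearest multiple of 8 → 48.
17 inches = 43.18 cm; × 1.2 = 51.82 → 52 rows.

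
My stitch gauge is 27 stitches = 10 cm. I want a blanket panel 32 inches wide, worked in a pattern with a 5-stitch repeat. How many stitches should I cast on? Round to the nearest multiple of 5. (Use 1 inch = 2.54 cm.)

220 stitches.

32 in = 32 × 2.54 = 81.28 cm.
27 / 10 = 2.7 sts/cm.
81.28 × 2.7 = 219.46 sts.
→ 220.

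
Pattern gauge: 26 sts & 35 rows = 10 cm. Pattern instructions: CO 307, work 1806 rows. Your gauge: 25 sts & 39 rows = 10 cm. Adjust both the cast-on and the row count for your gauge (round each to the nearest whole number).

Cast on 295 stitches; work 2012 rows.

Stitches: 307 × 25/26 = 295.19 → 295.
Rows: 1806 × 39/35 = 2012.40 → 2012.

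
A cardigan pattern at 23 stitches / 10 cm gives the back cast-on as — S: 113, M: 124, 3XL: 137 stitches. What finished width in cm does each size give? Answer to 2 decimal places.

S 49.13 cm; M 53.91 cm; 3XL 59.57 cm.

23/10 = 2.3 sts per cm.
S: 113 / 2.3 = 49.130 → 49.13 cm.
M: 124 / 2.3 = 53.913 → 53.91 cm.
3XL: 137 / 2.3 = 59.565 → 59.57 cm.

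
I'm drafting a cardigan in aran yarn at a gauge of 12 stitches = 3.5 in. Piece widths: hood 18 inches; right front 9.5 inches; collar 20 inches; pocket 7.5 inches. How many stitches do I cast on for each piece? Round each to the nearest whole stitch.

Rate = 12/3.5 = 3.429 sts per in.
hood: 18 × 3.429 = 61.71 → 62.
right front: 9.5 × 3.429 = 32.57 → 33.
collar: 20 × 3.429 = 68.57 → 69.
pocket: 7.5 × 3.429 = 25.71 → 26.

hood 62; right front 33; collar 69; pocket 26.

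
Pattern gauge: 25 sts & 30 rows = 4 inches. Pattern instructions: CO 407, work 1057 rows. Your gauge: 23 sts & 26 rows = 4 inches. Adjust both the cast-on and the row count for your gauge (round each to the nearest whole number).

Stitches: 407 × 23/25 = 374.44 → 374.
Rows: 1057 × 26/30 = 916.07 → 916.

Cast on 374 stitches; work 916 rows.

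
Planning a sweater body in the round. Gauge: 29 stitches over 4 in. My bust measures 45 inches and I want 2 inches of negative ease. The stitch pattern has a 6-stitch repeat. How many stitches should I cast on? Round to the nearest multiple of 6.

Finished = 45 − 2 = 43 inches.
29 / 4 = 7.25 sts/in.
43 × 7.25 = 311.75 sts.
Nearest multiple of 6: 312.

Cast on 312 stitches.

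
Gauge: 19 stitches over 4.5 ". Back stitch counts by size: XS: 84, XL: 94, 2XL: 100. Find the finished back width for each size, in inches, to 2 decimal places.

XS 19.89 inches; XL 22.26 inches; 2XL 23.68 inches.

19/4.5 = 4.222 sts per in.
XS: 84 / 4.222 = 19.895 → 19.89 in.
XL: 94 / 4.222 = 22.263 → 22.26 in.
2XL: 100 / 4.222 = 23.684 → 23.68 in.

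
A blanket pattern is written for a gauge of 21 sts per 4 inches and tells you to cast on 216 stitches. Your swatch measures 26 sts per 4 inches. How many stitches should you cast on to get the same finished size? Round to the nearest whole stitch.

267 stitches.

Scale factor = 26 / 21 = 1.238.
216 × 26 / 21 = 267.43 sts.
→ 267 sts.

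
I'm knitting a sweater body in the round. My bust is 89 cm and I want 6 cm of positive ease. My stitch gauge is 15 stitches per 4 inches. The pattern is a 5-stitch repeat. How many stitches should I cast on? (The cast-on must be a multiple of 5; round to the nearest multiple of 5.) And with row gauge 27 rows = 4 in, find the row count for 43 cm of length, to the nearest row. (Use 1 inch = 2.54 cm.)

Cast on 140 stitches; work 114 rows.

Finished = 89 + 6 = 95 cm.
95 cm × 1/2.54 = 37.40 inches.
15/4 = 3.75 sts per in; 37.40 × 3.75 = 140.26 sts.
Nearest multiple of 5 → 140.
43 cm = 16.93 inches; × 6.75 = 114.27 → 114 rows.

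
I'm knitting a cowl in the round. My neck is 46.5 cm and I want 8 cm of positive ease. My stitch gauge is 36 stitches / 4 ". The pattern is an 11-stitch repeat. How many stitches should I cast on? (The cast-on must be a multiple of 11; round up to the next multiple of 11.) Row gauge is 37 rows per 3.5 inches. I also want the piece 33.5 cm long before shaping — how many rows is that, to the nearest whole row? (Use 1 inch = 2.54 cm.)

Cast on 198 stitches; work 139 rows.

Finished = 46.5 + 8 = 54.5 cm.
54.5 cm × 1/2.54 = 21.46 inches.
36/4 = 9 sts per in; 21.46 × 9 = 193.11 sts.
Next multiple of 11 → 198.
33.5 cm = 13.19 inches; × 10.571 = 139.43 → 139 rows.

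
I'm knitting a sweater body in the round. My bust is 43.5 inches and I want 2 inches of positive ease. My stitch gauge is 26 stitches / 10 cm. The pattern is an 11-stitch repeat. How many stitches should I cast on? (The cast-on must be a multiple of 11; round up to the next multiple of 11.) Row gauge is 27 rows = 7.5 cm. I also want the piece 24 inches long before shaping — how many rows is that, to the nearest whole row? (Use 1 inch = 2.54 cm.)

Finished = 43.5 + 2 = 45.5 inches.
45.5 inches × 2.54 = 115.57 cm.
26/10 = 2.6 sts per cm; 115.57 × 2.6 = 300.48 sts.
Next multiple of 11 → 308.
24 inches = 60.96 cm; × 3.6 = 219.46 → 219 rows.

Cast on 308 stitches; work 219 rows.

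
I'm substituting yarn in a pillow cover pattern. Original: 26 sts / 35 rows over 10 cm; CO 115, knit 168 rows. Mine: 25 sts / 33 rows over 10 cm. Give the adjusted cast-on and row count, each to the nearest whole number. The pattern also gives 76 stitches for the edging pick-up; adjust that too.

Cast on 111 stitches; work 158 rows; edging pick-up 73 stitches.

Stitches: 115 × 25/26 = 110.58 → 111.
Rows: 168 × 33/35 = 158.40 → 158.
edging pick-up: 76 × 25/26 = 73.08 → 73.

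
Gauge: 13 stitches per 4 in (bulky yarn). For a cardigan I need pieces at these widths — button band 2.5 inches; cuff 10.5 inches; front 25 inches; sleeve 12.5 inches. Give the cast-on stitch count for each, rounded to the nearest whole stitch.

button band 8; cuff 34; front 81; sleeve 41.

Rate = 13/4 = 3.25 sts per in.
button band: 2.5 × 3.25 = 8.12 → 8.
cuff: 10.5 × 3.25 = 34.12 → 34.
front: 25 × 3.25 = 81.25 → 81.
sleeve: 12.5 × 3.25 = 40.62 → 41.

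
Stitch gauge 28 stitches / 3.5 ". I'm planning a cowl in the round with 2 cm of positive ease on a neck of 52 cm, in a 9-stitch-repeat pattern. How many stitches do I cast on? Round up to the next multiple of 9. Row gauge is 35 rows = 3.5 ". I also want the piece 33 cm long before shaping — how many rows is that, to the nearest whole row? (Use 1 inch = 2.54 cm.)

Finished = 52 + 2 = 54 cm.
54 cm × 1/2.54 = 21.26 inches.
28/3.5 = 8 sts per in; 21.26 × 8 = 170.08 sts.
Next multiple of 9 → 171.
33 cm = 12.99 inches; × 10 = 129.92 → 130 rows.

Cast on 171 stitches; work 130 rows.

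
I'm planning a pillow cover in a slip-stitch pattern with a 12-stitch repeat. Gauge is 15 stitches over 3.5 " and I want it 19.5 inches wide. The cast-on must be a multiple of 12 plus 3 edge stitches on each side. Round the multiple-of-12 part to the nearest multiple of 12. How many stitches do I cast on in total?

15 / 3.5 = 4.286 sts per inch.
19.5 × 4.286 = 83.57 sts.
Less 6 edge sts → 77.57 for the repeat.
Nearest multiple of 12: 72.
Add back 6 edge sts → 78.

CO 78 sts.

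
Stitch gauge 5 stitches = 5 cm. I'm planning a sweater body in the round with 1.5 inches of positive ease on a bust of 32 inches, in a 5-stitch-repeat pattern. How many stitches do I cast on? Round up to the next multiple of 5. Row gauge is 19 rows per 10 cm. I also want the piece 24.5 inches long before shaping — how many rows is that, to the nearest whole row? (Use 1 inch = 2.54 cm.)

Finished = 32 + 1.5 = 33.5 inches.
33.5 inches × 2.54 = 85.09 cm.
5/5 = 1 sts per cm; 85.09 × 1 = 85.09 sts.
Next multiple of 5 → 90.
24.5 inches = 62.23 cm; × 1.9 = 118.24 → 118 rows.

Cast on 90 stitches; work 118 rows.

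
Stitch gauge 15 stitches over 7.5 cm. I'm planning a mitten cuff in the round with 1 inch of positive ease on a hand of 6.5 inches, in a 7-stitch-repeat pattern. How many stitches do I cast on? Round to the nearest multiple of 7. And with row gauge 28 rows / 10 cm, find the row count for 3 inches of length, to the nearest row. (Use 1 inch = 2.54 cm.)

Cast on 35 stitches; work 21 rows.

Finished = 6.5 + 1 = 7.5 inches.
7.5 inches × 2.54 = 19.05 cm.
15/7.5 = 2 sts per cm; 19.05 × 2 = 38.10 sts.
Nearest multiple of 7 → 35.
3 inches = 7.62 cm; × 2.8 = 21.34 → 21 rows.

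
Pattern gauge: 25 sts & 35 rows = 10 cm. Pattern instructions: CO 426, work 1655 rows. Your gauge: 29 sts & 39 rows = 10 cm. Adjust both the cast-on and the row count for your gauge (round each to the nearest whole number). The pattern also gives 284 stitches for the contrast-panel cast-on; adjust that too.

Stitches: 426 × 29/25 = 494.16 → 494.
Rows: 1655 × 39/35 = 1844.14 → 1844.
contrast-panel cast-on: 284 × 29/25 = 329.44 → 329.

Cast on 494 stitches; work 1844 rows; contrast-panel cast-on 329 stitches.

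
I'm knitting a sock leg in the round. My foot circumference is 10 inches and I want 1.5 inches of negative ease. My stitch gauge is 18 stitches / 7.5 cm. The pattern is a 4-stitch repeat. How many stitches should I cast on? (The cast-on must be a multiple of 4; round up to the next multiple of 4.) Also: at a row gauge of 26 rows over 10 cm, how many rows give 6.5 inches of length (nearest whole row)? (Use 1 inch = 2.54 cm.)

Cast on 52 stitches; work 43 rows.

Finished = 10 − 1.5 = 8.5 inches.
8.5 inches × 2.54 = 21.59 cm.
18/7.5 = 2.4 sts per cm; 21.59 × 2.4 = 51.82 sts.
Next multiple of 4 → 52.
6.5 inches = 16.51 cm; × 2.6 = 42.93 → 43 rows.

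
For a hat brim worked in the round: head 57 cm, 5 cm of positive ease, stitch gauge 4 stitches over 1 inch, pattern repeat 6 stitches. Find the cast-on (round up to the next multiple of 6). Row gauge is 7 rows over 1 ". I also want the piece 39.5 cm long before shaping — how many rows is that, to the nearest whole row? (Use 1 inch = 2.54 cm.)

Finished = 57 + 5 = 62 cm.
62 cm × 1/2.54 = 24.41 inches.
4/1 = 4 sts per in; 24.41 × 4 = 97.64 sts.
Next multiple of 6 → 102.
39.5 cm = 15.55 inches; × 7 = 108.86 → 109 rows.

Cast on 102 stitches; work 109 rows.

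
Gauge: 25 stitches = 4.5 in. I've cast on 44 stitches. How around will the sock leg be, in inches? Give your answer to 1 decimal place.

7.9 inches.

25 stitches / 4.5 inch = 5.556 stitches per inch.
44 / 5.556 = 7.92 inches.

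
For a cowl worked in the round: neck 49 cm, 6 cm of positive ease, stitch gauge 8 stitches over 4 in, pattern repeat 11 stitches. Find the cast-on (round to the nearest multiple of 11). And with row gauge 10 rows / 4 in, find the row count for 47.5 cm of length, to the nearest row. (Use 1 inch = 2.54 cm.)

Finished = 49 + 6 = 55 cm.
55 cm × 1/2.54 = 21.65 inches.
8/4 = 2 sts per in; 21.65 × 2 = 43.31 sts.
Nearest multiple of 11 → 44.
47.5 cm = 18.70 inches; × 2.5 = 46.75 → 47 rows.

Cast on 44 stitches; work 47 rows.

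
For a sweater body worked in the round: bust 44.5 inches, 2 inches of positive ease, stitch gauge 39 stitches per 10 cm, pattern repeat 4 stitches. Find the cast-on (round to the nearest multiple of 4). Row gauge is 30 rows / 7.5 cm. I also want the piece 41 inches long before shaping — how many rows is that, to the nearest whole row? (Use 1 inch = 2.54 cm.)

Finished = 44.5 + 2 = 46.5 inches.
46.5 inches × 2.54 = 118.11 cm.
39/10 = 3.9 sts per cm; 118.11 × 3.9 = 460.63 sts.
Nearest multiple of 4 → 460.
41 inches = 104.14 cm; × 4 = 416.56 → 417 rows.

Cast on 460 stitches; work 417 rows.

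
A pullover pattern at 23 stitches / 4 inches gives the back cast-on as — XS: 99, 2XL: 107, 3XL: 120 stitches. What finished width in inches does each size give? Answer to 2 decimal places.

23/4 = 5.75 sts per in.
XS: 99 / 5.75 = 17.217 → 17.22 in.
2XL: 107 / 5.75 = 18.609 → 18.61 in.
3XL: 120 / 5.75 = 20.870 → 20.87 in.

XS 17.22 inches; 2XL 18.61 inches; 3XL 20.87 inches.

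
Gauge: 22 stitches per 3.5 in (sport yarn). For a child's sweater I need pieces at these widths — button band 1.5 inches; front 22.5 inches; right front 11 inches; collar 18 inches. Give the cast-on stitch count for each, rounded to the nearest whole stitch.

Rate = 22/3.5 = 6.286 sts per in.
button band: 1.5 × 6.286 = 9.43 → 9.
front: 22.5 × 6.286 = 141.43 → 141.
right front: 11 × 6.286 = 69.14 → 69.
collar: 18 × 6.286 = 113.14 → 113.

button band 9; front 141; right front 69; collar 113.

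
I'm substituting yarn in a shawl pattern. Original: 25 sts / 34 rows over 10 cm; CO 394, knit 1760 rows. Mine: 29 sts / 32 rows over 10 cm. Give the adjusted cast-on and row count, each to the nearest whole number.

Stitches: 394 × 29/25 = 457.04 → 457.
Rows: 1760 × 32/34 = 1656.47 → 1656.

Cast on 457 stitches; work 1656 rows.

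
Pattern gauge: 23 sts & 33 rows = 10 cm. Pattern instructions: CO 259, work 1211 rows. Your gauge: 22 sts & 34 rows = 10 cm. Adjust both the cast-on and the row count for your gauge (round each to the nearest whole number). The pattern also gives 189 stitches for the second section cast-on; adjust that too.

Stitches: 259 × 22/23 = 247.74 → 248.
Rows: 1211 × 34/33 = 1247.70 → 1248.
second section cast-on: 189 × 22/23 = 180.78 → 181.

Cast on 248 stitches; work 1248 rows; second section cast-on 181 stitches.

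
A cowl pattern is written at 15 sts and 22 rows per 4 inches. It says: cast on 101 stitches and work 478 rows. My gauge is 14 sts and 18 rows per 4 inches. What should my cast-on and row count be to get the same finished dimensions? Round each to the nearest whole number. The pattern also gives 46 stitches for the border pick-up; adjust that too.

Cast on 94 stitches; work 391 rows; border pick-up 43 stitches.

Stitches: 101 × 14/15 = 94.27 → 94.
Rows: 478 × 18/22 = 391.09 → 391.
border pick-up: 46 × 14/15 = 42.93 → 43.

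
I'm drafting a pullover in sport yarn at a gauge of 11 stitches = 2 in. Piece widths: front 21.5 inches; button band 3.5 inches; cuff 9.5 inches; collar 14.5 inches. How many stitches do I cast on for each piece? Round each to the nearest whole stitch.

Rate = 11/2 = 5.5 sts per in.
front: 21.5 × 5.5 = 118.25 → 118.
button band: 3.5 × 5.5 = 19.25 → 19.
cuff: 9.5 × 5.5 = 52.25 → 52.
collar: 14.5 × 5.5 = 79.75 → 80.

front 118; button band 19; cuff 52; collar 80.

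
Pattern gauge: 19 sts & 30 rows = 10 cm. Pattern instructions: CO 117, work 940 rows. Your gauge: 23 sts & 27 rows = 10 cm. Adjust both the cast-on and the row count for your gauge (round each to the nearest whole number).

Stitches: 117 × 23/19 = 141.63 → 142.
Rows: 940 × 27/30 = 846.00 → 846.

Cast on 142 stitches; work 846 rows.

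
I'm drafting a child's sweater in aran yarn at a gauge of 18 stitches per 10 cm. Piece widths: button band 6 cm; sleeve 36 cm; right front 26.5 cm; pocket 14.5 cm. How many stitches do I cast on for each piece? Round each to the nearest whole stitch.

button band 11; sleeve 65; right front 48; pocket 26.

Rate = 18/10 = 1.8 sts per cm.
button band: 6 × 1.8 = 10.80 → 11.
sleeve: 36 × 1.8 = 64.80 → 65.
right front: 26.5 × 1.8 = 47.70 → 48.
pocket: 14.5 × 1.8 = 26.10 → 26.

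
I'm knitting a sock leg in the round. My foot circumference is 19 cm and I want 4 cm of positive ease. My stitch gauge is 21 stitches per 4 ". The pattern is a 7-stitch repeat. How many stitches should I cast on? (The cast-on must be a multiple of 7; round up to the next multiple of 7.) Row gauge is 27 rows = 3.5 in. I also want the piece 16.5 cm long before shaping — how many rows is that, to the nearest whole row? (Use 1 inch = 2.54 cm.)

Cast on 49 stitches; work 50 rows.

Finished = 19 + 4 = 23 cm.
23 cm × 1/2.54 = 9.06 inches.
21/4 = 5.25 sts per in; 9.06 × 5.25 = 47.54 sts.
Next multiple of 7 → 49.
16.5 cm = 6.50 inches; × 7.714 = 50.11 → 50 rows.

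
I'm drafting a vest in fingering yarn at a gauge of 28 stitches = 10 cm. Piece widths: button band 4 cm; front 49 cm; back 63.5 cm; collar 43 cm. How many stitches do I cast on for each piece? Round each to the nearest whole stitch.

Rate = 28/10 = 2.8 sts per cm.
button band: 4 × 2.8 = 11.20 → 11.
front: 49 × 2.8 = 137.20 → 137.
back: 63.5 × 2.8 = 177.80 → 178.
collar: 43 × 2.8 = 120.40 → 120.

button band 11; front 137; back 178; collar 120.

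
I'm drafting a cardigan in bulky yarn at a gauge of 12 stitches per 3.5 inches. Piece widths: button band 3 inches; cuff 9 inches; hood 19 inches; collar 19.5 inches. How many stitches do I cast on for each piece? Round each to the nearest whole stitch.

button band 10; cuff 31; hood 65; collar 67.

Rate = 12/3.5 = 3.429 sts per in.
button band: 3 × 3.429 = 10.29 → 10.
cuff: 9 × 3.429 = 30.86 → 31.
hood: 19 × 3.429 = 65.14 → 65.
collar: 19.5 × 3.429 = 66.86 → 67.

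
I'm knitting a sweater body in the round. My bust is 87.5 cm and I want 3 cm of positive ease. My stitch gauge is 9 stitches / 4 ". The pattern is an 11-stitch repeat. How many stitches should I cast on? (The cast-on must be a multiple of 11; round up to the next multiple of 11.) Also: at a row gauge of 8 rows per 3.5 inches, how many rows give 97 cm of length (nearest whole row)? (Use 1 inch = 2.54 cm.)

Cast on 88 stitches; work 87 rows.

Finished = 87.5 + 3 = 90.5 cm.
90.5 cm × 1/2.54 = 35.63 inches.
9/4 = 2.25 sts per in; 35.63 × 2.25 = 80.17 sts.
Next multiple of 11 → 88.
97 cm = 38.19 inches; × 2.286 = 87.29 → 87 rows.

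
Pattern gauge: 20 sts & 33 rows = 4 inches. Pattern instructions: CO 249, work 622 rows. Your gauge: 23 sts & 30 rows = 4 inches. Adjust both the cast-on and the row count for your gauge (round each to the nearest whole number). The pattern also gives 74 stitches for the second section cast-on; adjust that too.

Cast on 286 stitches; work 565 rows; second section cast-on 85 stitches.

Stitches: 249 × 23/20 = 286.35 → 286.
Rows: 622 × 30/33 = 565.45 → 565.
second section cast-on: 74 × 23/20 = 85.10 → 85.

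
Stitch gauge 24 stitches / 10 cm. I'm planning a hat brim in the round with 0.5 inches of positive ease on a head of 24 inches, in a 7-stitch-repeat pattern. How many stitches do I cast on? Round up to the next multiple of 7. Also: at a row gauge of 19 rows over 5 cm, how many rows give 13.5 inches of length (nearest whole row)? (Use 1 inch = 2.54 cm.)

Finished = 24 + 0.5 = 24.5 inches.
24.5 inches × 2.54 = 62.23 cm.
24/10 = 2.4 sts per cm; 62.23 × 2.4 = 149.35 sts.
Next multiple of 7 → 154.
13.5 inches = 34.29 cm; × 3.8 = 130.30 → 130 rows.

Cast on 154 stitches; work 130 rows.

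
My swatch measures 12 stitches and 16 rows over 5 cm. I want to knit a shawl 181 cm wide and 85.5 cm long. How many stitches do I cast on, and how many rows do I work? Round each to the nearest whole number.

Stitch gauge = 12/5 = 2.4 sts/cm; 181 × 2.4 = 434.40 → 434 sts.
Row gauge = 16/5 = 3.2 rows/cm; 85.5 × 3.2 = 273.60 → 274 rows.

Cast on 434 stitches and work 274 rows.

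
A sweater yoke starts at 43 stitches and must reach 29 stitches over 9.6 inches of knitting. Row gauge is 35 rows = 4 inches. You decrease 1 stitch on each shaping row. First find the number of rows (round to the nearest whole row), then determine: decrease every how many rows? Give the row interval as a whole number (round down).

Decrease every 6th row.

Rows = 9.6 × 8.75 = 84.0 → 84 rows.
Stitches to remove: 14 → 14 shaping rows (at 1 st each).
84 / 14 = 6.00 → every 6 rows.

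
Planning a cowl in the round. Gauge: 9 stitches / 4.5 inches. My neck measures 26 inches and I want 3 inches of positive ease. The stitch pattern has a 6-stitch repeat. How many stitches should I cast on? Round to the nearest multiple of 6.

Finished = 26 + 3 = 29 inches.
9 / 4.5 = 2 sts/in.
29 × 2 = 58.00 sts.
Nearest multiple of 6: 60.

60 stitches.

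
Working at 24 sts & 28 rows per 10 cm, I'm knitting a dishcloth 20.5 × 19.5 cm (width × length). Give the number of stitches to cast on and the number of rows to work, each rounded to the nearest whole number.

Stitch gauge = 24/10 = 2.4 sts/cm; 20.5 × 2.4 = 49.20 → 49 sts.
Row gauge = 28/10 = 2.8 rows/cm; 19.5 × 2.8 = 54.60 → 55 rows.

Cast on 49 stitches and work 55 rows.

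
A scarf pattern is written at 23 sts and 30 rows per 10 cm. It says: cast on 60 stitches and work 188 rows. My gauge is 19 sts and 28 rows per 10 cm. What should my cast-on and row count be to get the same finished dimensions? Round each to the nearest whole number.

Stitches: 60 × 19/23 = 49.57 → 50.
Rows: 188 × 28/30 = 175.47 → 175.

Cast on 50 stitches; work 175 rows.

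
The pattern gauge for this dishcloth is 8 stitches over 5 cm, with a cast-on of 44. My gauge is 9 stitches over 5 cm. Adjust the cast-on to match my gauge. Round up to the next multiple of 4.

CO 52 sts.

Scale factor = 9 / 8 = 1.125.
44 × 9 / 8 = 49.50 sts.
→ 52 sts.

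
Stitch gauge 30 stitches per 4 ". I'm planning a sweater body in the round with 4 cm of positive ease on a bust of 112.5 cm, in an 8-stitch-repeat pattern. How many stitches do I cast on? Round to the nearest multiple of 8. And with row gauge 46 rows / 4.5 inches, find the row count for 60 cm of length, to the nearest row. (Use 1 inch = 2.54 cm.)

Finished = 112.5 + 4 = 116.5 cm.
116.5 cm × 1/2.54 = 45.87 inches.
30/4 = 7.5 sts per in; 45.87 × 7.5 = 344.00 sts.
Nearest multiple of 8 → 344.
60 cm = 23.62 inches; × 10.222 = 241.47 → 241 rows.

Cast on 344 stitches; work 241 rows.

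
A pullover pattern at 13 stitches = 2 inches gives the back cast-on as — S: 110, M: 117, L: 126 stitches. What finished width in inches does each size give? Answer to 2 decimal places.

13/2 = 6.5 sts per in.
S: 110 / 6.5 = 16.923 → 16.92 in.
M: 117 / 6.5 = 18.000 → 18.00 in.
L: 126 / 6.5 = 19.385 → 19.38 in.

S 16.92 inches; M 18.00 inches; L 19.38 inches.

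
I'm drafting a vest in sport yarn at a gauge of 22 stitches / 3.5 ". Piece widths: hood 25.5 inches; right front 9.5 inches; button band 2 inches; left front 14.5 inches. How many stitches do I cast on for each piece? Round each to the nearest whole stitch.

Rate = 22/3.5 = 6.286 sts per in.
hood: 25.5 × 6.286 = 160.29 → 160.
right front: 9.5 × 6.286 = 59.71 → 60.
button band: 2 × 6.286 = 12.57 → 13.
left front: 14.5 × 6.286 = 91.14 → 91.

hood 160; right front 60; button band 13; left front 91.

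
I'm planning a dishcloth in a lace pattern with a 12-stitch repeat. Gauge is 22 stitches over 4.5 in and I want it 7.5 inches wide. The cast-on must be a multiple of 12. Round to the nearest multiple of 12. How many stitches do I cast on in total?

Cast on 36 stitches.

22 / 4.5 = 4.889 sts per inch.
7.5 × 4.889 = 36.67 sts.
Nearest multiple of 12: 36.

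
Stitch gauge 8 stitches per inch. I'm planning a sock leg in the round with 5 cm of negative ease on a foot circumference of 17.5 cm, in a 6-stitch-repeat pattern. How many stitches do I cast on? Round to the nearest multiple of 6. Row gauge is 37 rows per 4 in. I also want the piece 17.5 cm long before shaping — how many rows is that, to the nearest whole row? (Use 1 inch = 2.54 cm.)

Cast on 42 stitches; work 64 rows.

Finished = 17.5 − 5 = 12.5 cm.
12.5 cm × 1/2.54 = 4.92 inches.
8/1 = 8 sts per in; 4.92 × 8 = 39.37 sts.
Nearest multiple of 6 → 42.
17.5 cm = 6.89 inches; × 9.25 = 63.73 → 64 rows.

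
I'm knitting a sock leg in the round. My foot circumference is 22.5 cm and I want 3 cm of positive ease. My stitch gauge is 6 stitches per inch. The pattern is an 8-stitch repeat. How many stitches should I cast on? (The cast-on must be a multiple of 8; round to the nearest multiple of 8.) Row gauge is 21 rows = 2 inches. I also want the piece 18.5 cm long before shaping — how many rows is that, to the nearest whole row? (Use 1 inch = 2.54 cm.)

Finished = 22.5 + 3 = 25.5 cm.
25.5 cm × 1/2.54 = 10.04 inches.
6/1 = 6 sts per in; 10.04 × 6 = 60.24 sts.
Nearest multiple of 8 → 64.
18.5 cm = 7.28 inches; × 10.5 = 76.48 → 76 rows.

Cast on 64 stitches; work 76 rows.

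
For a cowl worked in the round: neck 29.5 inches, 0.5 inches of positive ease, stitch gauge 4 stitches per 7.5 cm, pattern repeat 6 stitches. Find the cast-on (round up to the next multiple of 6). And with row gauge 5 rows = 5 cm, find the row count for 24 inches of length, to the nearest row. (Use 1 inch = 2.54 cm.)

Finished = 29.5 + 0.5 = 30 inches.
30 inches × 2.54 = 76.20 cm.
4/7.5 = 0.533 sts per cm; 76.20 × 0.533 = 40.64 sts.
Next multiple of 6 → 42.
24 inches = 60.96 cm; × 1 = 60.96 → 61 rows.

Cast on 42 stitches; work 61 rows.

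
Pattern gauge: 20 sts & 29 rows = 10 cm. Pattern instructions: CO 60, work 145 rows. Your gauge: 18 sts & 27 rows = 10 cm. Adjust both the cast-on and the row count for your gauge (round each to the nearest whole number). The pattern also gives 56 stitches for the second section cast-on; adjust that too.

Cast on 54 stitches; work 135 rows; second section cast-on 50 stitches.

Stitches: 60 × 18/20 = 54.00 → 54.
Rows: 145 × 27/29 = 135.00 → 135.
second section cast-on: 56 × 18/20 = 50.40 → 50.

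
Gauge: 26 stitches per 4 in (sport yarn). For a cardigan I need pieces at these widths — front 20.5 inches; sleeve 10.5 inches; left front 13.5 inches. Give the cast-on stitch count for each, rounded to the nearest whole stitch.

Rate = 26/4 = 6.5 sts per in.
front: 20.5 × 6.5 = 133.25 → 133.
sleeve: 10.5 × 6.5 = 68.25 → 68.
left front: 13.5 × 6.5 = 87.75 → 88.

front 133; sleeve 68; left front 88.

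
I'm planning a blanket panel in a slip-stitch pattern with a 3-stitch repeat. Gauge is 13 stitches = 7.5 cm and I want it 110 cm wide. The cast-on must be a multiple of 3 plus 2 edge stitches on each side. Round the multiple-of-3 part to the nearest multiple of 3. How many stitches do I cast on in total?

13 / 7.5 = 1.733 sts per cm.
110 × 1.733 = 190.67 sts.
Less 4 edge sts → 186.67 for the repeat.
Nearest multiple of 3: 186.
Add back 4 edge sts → 190.

Cast on 190 stitches.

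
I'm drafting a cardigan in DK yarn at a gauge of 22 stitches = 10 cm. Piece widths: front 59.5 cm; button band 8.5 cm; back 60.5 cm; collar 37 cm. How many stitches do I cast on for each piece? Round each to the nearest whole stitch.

Rate = 22/10 = 2.2 sts per cm.
front: 59.5 × 2.2 = 130.90 → 131.
button band: 8.5 × 2.2 = 18.70 → 19.
back: 60.5 × 2.2 = 133.10 → 133.
collar: 37 × 2.2 = 81.40 → 81.

front 131; button band 19; back 133; collar 81.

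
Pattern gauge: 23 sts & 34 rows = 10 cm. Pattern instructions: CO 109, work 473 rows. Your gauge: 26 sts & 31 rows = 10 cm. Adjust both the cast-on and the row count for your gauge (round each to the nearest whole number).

Stitches: 109 × 26/23 = 123.22 → 123.
Rows: 473 × 31/34 = 431.26 → 431.

Cast on 123 stitches; work 431 rows.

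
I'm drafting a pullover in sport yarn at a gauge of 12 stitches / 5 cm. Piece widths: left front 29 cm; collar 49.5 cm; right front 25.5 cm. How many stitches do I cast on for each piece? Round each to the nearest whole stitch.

Rate = 12/5 = 2.4 sts per cm.
left front: 29 × 2.4 = 69.60 → 70.
collar: 49.5 × 2.4 = 118.80 → 119.
right front: 25.5 × 2.4 = 61.20 → 61.

left front 70; collar 119; right front 61.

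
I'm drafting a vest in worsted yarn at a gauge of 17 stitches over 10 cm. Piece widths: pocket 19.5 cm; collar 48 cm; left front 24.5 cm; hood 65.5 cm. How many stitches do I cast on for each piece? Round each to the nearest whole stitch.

Rate = 17/10 = 1.7 sts per cm.
pocket: 19.5 × 1.7 = 33.15 → 33.
collar: 48 × 1.7 = 81.60 → 82.
left front: 24.5 × 1.7 = 41.65 → 42.
hood: 65.5 × 1.7 = 111.35 → 111.

pocket 33; collar 82; left front 42; hood 111.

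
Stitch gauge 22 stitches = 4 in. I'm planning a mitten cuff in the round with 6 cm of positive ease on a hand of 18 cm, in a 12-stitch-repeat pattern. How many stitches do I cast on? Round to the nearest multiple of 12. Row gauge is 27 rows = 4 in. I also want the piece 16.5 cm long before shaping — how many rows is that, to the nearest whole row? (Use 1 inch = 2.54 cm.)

Cast on 48 stitches; work 44 rows.

Finished = 18 + 6 = 24 cm.
24 cm × 1/2.54 = 9.45 inches.
22/4 = 5.5 sts per in; 9.45 × 5.5 = 51.97 sts.
Nearest multiple of 12 → 48.
16.5 cm = 6.50 inches; × 6.75 = 43.85 → 44 rows.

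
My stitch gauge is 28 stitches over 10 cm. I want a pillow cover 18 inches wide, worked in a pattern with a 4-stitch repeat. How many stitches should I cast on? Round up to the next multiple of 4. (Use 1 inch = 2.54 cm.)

18 in = 18 × 2.54 = 45.72 cm.
28 / 10 = 2.8 sts/cm.
45.72 × 2.8 = 128.02 sts.
→ 132.

132 stitches.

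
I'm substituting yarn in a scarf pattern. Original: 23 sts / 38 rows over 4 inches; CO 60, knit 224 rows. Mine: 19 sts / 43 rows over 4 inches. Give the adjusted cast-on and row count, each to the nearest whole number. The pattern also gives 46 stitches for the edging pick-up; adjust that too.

Cast on 50 stitches; work 253 rows; edging pick-up 38 stitches.

Stitches: 60 × 19/23 = 49.57 → 50.
Rows: 224 × 43/38 = 253.47 → 253.
edging pick-up: 46 × 19/23 = 38.00 → 38.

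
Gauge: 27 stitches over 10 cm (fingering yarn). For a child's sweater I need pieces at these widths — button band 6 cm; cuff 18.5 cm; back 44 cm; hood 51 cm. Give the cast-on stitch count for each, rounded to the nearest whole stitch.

Rate = 27/10 = 2.7 sts per cm.
button band: 6 × 2.7 = 16.20 → 16.
cuff: 18.5 × 2.7 = 49.95 → 50.
back: 44 × 2.7 = 118.80 → 119.
hood: 51 × 2.7 = 137.70 → 138.

button band 16; cuff 50; back 119; hood 138.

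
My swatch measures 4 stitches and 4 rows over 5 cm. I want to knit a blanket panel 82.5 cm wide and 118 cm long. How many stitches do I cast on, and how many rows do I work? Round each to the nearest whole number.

Stitch gauge = 4/5 = 0.8 sts/cm; 82.5 × 0.8 = 66.00 → 66 sts.
Row gauge = 4/5 = 0.8 rows/cm; 118 × 0.8 = 94.40 → 94 rows.

Cast on 66 stitches and work 94 rows.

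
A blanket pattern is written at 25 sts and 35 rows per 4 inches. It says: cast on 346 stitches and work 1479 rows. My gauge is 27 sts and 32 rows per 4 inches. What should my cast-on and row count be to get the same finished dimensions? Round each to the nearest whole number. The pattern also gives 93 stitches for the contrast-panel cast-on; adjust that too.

Stitches: 346 × 27/25 = 373.68 → 374.
Rows: 1479 × 32/35 = 1352.23 → 1352.
contrast-panel cast-on: 93 × 27/25 = 100.44 → 100.

Cast on 374 stitches; work 1352 rows; contrast-panel cast-on 100 stitches.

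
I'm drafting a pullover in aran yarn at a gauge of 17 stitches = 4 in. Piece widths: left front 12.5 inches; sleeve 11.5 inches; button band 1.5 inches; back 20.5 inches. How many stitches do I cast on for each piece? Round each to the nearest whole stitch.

left front 53; sleeve 49; button band 6; back 87.

Rate = 17/4 = 4.25 sts per in.
left front: 12.5 × 4.25 = 53.12 → 53.
sleeve: 11.5 × 4.25 = 48.88 → 49.
button band: 1.5 × 4.25 = 6.38 → 6.
back: 20.5 × 4.25 = 87.12 → 87.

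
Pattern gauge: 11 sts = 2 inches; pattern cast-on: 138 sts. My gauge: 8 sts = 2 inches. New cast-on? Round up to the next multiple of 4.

Scale factor = 8 / 11 = 0.727.
138 × 8 / 11 = 100.36 sts.
→ 104 sts.

CO 104 sts.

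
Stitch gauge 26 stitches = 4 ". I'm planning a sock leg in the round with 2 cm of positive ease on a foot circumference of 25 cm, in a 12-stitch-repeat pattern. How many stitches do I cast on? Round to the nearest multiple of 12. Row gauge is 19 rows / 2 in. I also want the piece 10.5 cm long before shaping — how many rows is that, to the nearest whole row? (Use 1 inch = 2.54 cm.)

Finished = 25 + 2 = 27 cm.
27 cm × 1/2.54 = 10.63 inches.
26/4 = 6.5 sts per in; 10.63 × 6.5 = 69.09 sts.
Nearest multiple of 12 → 72.
10.5 cm = 4.13 inches; × 9.5 = 39.27 → 39 rows.

Cast on 72 stitches; work 39 rows.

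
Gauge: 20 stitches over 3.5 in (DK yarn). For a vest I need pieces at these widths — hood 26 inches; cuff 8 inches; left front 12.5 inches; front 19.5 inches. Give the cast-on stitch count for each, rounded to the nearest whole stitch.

hood 149; cuff 46; left front 71; front 111.

Rate = 20/3.5 = 5.714 sts per in.
hood: 26 × 5.714 = 148.57 → 149.
cuff: 8 × 5.714 = 45.71 → 46.
left front: 12.5 × 5.714 = 71.43 → 71.
front: 19.5 × 5.714 = 111.43 → 111.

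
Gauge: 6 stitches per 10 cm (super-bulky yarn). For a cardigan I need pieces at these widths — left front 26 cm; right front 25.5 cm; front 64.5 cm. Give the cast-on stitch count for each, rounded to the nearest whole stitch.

left front 16; right front 15; front 39.

Rate = 6/10 = 0.6 sts per cm.
left front: 26 × 0.6 = 15.60 → 16.
right front: 25.5 × 0.6 = 15.30 → 15.
front: 64.5 × 0.6 = 38.70 → 39.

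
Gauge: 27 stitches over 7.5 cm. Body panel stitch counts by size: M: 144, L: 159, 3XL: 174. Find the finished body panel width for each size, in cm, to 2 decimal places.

27/7.5 = 3.6 sts per cm.
M: 144 / 3.6 = 40.000 → 40.00 cm.
L: 159 / 3.6 = 44.167 → 44.17 cm.
3XL: 174 / 3.6 = 48.333 → 48.33 cm.

M 40.00 cm; L 44.17 cm; 3XL 48.33 cm.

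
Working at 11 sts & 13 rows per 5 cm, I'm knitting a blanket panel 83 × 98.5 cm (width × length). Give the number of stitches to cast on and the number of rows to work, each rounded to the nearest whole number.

Cast on 183 stitches and work 256 rows.

Stitch gauge = 11/5 = 2.2 sts/cm; 83 × 2.2 = 182.60 → 183 sts.
Row gauge = 13/5 = 2.6 rows/cm; 98.5 × 2.6 = 256.10 → 256 rows.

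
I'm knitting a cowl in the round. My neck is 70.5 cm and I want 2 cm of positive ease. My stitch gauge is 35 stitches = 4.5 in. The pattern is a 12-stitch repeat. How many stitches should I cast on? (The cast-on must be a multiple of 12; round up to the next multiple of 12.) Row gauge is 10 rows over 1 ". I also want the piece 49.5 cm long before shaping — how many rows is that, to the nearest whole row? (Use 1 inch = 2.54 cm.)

Cast on 228 stitches; work 195 rows.

Finished = 70.5 + 2 = 72.5 cm.
72.5 cm × 1/2.54 = 28.54 inches.
35/4.5 = 7.778 sts per in; 28.54 × 7.778 = 222.00 sts.
Next multiple of 12 → 228.
49.5 cm = 19.49 inches; × 10 = 194.88 → 195 rows.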